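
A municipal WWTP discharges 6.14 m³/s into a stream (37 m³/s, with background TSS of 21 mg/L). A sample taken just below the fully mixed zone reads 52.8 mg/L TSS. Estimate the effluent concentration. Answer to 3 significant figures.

Mass balance: 37.00·21.00 + 6.140·Cₑ = 43.14·52.80
→ Cₑ = (43.14·52.80 − 37.00·21.00) / 6.140 = 244.4 mg/L.

244 mg/L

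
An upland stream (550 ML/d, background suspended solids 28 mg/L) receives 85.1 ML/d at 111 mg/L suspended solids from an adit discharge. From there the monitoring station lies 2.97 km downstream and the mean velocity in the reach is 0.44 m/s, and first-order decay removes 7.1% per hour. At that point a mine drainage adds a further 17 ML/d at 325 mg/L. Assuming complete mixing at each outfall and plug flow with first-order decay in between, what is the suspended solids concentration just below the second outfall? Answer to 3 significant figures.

41.7 mg/L

Flow-weighted average: C = (550.0·28.00 + 85.10·111.0) / 635.1 = 24850/635.1 = 39.12 mg/L; combined flow 635.1 ML/d.
Travel time t = 2.97·1000 / 0.44 = 6750 s = 1.875 h.
7.1%/h lost → k = −ln(1 − 0.071) = 0.07365 h⁻¹.
Applying C = C₀e^(−kt): 39.12 × 0.8710 = 34.08 mg/L.
At the second outfall, C = (635.1·34.08 + 17.00·325.0) / (635.1 + 17.00) = 41.66 mg/L.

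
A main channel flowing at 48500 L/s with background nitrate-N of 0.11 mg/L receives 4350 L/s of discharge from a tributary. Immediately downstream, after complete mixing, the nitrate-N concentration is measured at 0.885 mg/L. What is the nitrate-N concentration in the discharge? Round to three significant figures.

Mass balance: 48500·0.1100 + 4350·Cₑ = 52850·0.8850
→ Cₑ = (52850·0.8850 − 48500·0.1100) / 4350 = 9.526 mg/L.

9.53 mg/L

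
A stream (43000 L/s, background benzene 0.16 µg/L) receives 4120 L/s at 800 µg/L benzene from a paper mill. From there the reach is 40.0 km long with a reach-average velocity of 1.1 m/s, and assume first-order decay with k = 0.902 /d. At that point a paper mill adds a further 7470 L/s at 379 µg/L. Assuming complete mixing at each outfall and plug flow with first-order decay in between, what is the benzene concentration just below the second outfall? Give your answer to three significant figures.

Conservation of mass: C = (43000·0.1600 + 4120·800.0) / 47120 = 3303000/47120 = 70.10 µg/L; combined flow 47120 L/s.
Travel time t = 40.0·1000 / 1.1 = 36360 s = 10.10 h.
First-order decay: C = 70.10·exp(−k·t) = 70.10·0.6841 = 47.95 µg/L.
At the second outfall, C = (47120·47.95 + 7470·379.0) / (47120 + 7470) = 93.25 µg/L.

93.3 µg/L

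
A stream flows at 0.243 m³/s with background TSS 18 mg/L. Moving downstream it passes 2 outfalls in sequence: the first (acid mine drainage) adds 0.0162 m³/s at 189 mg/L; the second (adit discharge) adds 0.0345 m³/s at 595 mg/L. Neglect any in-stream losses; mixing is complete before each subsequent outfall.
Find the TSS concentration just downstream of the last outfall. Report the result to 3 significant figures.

95.2 mg/L

After outfall 1: Q = 0.2430 + 0.01620 = 0.2592 m³/s; C = (0.2430·18.00 + 0.01620·189.0)/0.2592 = 28.69 mg/L.
After outfall 2: Q = 0.2592 + 0.03450 = 0.2937 m³/s; C = (0.2592·28.69 + 0.03450·595.0)/0.2937 = 95.21 mg/L.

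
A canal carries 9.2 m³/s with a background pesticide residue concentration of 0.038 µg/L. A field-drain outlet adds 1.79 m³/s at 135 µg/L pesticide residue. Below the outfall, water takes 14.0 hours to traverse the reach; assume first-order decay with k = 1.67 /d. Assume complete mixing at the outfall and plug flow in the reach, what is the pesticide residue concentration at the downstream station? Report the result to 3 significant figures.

8.31 µg/L

Conservation of mass: C = (9.200·0.03800 + 1.790·135.0) / 10.99 = 242.0/10.99 = 22.02 µg/L.
Decay over the reach: 22.02·exp(−kt) = 22.02·0.3775 = 8.313 µg/L.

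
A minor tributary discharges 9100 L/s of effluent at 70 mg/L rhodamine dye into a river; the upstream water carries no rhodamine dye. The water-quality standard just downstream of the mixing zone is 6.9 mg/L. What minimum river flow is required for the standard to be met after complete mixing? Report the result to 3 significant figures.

83200 L/s

Set C_mix = 6.9: (Q·0 + 9100·70.00) / (Q + 9100) = 6.9
→ Q = 9100·(70.00 − 6.9)/(6.9 − 0) = 83220 L/s.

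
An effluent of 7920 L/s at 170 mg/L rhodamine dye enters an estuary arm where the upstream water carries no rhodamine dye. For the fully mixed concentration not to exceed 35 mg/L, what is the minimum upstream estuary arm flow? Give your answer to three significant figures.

30500 L/s

Set C_mix = 35: (Q·0 + 7920·170.0) / (Q + 7920) = 35
→ Q = 7920·(170.0 − 35)/(35 − 0) = 30550 L/s.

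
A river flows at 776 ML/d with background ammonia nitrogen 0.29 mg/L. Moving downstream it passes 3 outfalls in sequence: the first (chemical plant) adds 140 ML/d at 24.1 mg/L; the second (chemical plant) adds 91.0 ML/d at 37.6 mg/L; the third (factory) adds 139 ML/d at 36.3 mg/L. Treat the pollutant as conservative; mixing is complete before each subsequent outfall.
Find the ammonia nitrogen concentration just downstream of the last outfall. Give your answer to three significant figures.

Below outfall 1: Q → 916.0 ML/d, C = (776.0·0.2900 + 140.0·24.10)/916.0 = 3.929 mg/L.
Below outfall 2: Q → 1007 ML/d, C = (916.0·3.929 + 91.00·37.60)/1007 = 6.972 mg/L.
Below outfall 3: Q → 1146 ML/d, C = (1007·6.972 + 139.0·36.30)/1146 = 10.53 mg/L.

10.5 mg/L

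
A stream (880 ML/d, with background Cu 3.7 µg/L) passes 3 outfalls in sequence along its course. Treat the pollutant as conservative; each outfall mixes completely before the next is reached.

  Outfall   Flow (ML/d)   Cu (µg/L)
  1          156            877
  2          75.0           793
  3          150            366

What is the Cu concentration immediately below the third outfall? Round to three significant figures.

202 µg/L

Below outfall 1: Q → 1036 ML/d, C = (880.0·3.700 + 156.0·877.0)/1036 = 135.2 µg/L.
Below outfall 2: Q → 1111 ML/d, C = (1036·135.2 + 75.00·793.0)/1111 = 179.6 µg/L.
Below outfall 3: Q → 1261 ML/d, C = (1111·179.6 + 150.0·366.0)/1261 = 201.8 µg/L.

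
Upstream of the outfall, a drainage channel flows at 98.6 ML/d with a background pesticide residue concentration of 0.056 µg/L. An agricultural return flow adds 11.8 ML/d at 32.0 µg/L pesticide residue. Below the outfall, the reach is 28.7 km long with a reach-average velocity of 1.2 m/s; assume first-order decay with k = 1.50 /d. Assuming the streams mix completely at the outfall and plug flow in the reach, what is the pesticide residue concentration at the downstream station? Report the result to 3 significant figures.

2.29 µg/L

Flow-weighted average: C = (98.60·0.05600 + 11.80·32.00) / 110.4 = 383.1/110.4 = 3.470 µg/L.
Travel time t = 28.7·1000 / 1.2 = 23920 s = 6.644 h.
After decay, C = 3.470 × e^(−kt) = 3.470 × 0.6602 = 2.291 µg/L.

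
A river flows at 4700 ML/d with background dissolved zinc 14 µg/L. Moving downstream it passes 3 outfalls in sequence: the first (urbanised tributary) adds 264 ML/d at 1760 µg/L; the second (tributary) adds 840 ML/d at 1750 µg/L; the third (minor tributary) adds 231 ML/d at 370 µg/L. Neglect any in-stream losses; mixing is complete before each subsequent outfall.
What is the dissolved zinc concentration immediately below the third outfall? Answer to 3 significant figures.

346 µg/L

Below outfall 1: Q → 4964 ML/d, C = (4700·14.00 + 264.0·1760)/4964 = 106.9 µg/L.
Below outfall 2: Q → 5804 ML/d, C = (4964·106.9 + 840.0·1750)/5804 = 344.7 µg/L.
Below outfall 3: Q → 6035 ML/d, C = (5804·344.7 + 231.0·370.0)/6035 = 345.6 µg/L.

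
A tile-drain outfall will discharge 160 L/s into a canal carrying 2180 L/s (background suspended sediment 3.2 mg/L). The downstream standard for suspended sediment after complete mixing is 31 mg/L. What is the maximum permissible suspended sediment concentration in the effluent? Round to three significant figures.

410 mg/L

At the limit, (Qr·Cr + Qe·Cₑ)/(Qr + Qe) = 31:
Cₑ = (2340·31 − 2180·3.200) / 160.0 = 409.8 mg/L.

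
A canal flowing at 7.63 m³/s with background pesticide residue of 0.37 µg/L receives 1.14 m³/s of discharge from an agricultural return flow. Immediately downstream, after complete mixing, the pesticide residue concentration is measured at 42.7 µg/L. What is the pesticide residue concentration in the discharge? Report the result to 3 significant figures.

Mass balance: 7.630·0.3700 + 1.140·Cₑ = 8.770·42.70
→ Cₑ = (8.770·42.70 − 7.630·0.3700) / 1.140 = 326.0 µg/L.

326 µg/L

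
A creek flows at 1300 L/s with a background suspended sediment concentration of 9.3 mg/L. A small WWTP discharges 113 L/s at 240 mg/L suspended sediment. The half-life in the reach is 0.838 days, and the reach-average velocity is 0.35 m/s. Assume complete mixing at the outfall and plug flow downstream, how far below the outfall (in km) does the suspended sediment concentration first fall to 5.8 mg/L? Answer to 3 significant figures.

Mixed concentration C = ΣQC/ΣQ = (1300·9.300 + 113.0·240.0) / 1413 = 39210/1413 = 27.75 mg/L.
Half-life 0.838 d → k = ln 2 / 0.838 = 0.8271 d⁻¹.
Set 27.75·exp(−k·t) = 5.8 → t = ln(27.75/5.8)/k = 163500 s = 45.42 h.
Distance = v·t = 0.35·163500 = 57230 m = 57.23 km.

57.2 km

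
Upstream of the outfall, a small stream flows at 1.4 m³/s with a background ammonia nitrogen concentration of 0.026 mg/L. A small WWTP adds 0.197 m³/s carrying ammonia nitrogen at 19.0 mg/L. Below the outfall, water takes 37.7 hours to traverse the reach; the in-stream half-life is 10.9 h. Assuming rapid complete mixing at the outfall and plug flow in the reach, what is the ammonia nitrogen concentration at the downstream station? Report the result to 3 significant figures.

0.215 mg/L

Conservation of mass: C = (1.400·0.02600 + 0.1970·19.00) / 1.597 = 3.779/1.597 = 2.367 mg/L.
Half-life 10.9 h → k = ln 2 / 10.9 = 0.06359 h⁻¹ = 1.526 d⁻¹.
Applying C = C₀e^(−kt): 2.367 × 0.09095 = 0.2152 mg/L.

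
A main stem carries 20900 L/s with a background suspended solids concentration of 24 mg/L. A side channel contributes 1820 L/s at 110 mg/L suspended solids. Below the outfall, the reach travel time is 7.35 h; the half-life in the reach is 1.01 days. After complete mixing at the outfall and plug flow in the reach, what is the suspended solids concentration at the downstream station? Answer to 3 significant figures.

25.0 mg/L

Conservation of mass: C = (20900·24.00 + 1820·110.0) / 22720 = 701800/22720 = 30.89 mg/L.
Half-life 1.01 d → k = ln 2 / 1.01 = 0.6863 d⁻¹.
Applying C = C₀e^(−kt): 30.89 × 0.8104 = 25.03 mg/L.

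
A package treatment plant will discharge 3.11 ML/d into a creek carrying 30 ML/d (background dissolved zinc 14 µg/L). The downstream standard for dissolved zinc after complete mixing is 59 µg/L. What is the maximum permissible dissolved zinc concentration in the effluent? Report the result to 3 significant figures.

493 µg/L

At the limit, (Qr·Cr + Qe·Cₑ)/(Qr + Qe) = 59:
Cₑ = (33.11·59 − 30.00·14.00) / 3.110 = 493.1 µg/L.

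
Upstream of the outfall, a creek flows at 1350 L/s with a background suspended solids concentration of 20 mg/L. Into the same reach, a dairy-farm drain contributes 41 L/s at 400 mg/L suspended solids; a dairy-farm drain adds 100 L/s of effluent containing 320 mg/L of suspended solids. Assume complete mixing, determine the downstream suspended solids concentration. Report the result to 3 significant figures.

After mixing, C = (1350·20.00 + 41.00·400.0 + 100.0·320.0) / 1491 = 75400/1491 = 50.57 mg/L.

50.6 mg/L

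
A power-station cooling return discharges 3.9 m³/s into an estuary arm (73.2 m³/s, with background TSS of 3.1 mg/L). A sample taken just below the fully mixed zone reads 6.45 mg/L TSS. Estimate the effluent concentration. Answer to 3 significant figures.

69.3 mg/L

Mass balance: 73.20·3.100 + 3.900·Cₑ = 77.10·6.450
→ Cₑ = (77.10·6.450 − 73.20·3.100) / 3.900 = 69.33 mg/L.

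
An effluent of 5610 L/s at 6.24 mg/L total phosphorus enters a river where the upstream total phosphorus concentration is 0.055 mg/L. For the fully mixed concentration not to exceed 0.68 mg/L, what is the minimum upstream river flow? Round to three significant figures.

49900 L/s

Set C_mix = 0.68: (Q·0.05500 + 5610·6.240) / (Q + 5610) = 0.68
→ Q = 5610·(6.240 − 0.68)/(0.68 − 0.05500) = 49910 L/s.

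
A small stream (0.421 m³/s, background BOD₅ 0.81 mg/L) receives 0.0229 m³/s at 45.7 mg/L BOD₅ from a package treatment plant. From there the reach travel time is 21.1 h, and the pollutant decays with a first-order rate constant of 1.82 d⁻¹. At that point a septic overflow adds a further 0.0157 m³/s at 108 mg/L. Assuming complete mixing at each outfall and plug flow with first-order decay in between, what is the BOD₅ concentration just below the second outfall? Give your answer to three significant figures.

4.30 mg/L

Flow-weighted average: C = (0.4210·0.8100 + 0.02290·45.70) / 0.4439 = 1.388/0.4439 = 3.126 mg/L; combined flow 0.4439 m³/s.
Applying C = C₀e^(−kt): 3.126 × 0.2019 = 0.6310 mg/L.
At the second outfall, C = (0.4439·0.6310 + 0.01570·108.0) / (0.4439 + 0.01570) = 4.299 mg/L.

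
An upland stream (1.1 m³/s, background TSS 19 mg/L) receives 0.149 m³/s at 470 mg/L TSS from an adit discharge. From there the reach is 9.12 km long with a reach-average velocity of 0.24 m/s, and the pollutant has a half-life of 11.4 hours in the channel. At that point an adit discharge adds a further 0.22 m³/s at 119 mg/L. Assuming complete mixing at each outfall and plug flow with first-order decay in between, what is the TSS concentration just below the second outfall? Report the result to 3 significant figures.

After mixing, C = (1.100·19.00 + 0.1490·470.0) / 1.249 = 90.93/1.249 = 72.80 mg/L; combined flow 1.249 m³/s.
Travel time t = 9.12·1000 / 0.24 = 38000 s = 10.56 h.
Half-life 11.4 h → k = ln 2 / 11.4 = 0.06080 h⁻¹ = 1.459 d⁻¹.
After decay, C = 72.80 × e^(−kt) = 72.80 × 0.5263 = 38.32 mg/L.
At the second outfall, C = (1.249·38.32 + 0.2200·119.0) / (1.249 + 0.2200) = 50.40 mg/L.

50.4 mg/L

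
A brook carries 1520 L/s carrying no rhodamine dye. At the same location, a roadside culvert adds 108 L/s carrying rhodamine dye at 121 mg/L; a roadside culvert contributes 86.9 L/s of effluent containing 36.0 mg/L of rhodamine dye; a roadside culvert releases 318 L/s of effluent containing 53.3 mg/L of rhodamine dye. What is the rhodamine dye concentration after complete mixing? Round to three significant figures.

Flow-weighted average: C = (1520·0 + 108.0·121.0 + 86.90·36.00 + 318.0·53.30) / 2033 = 33150/2033 = 16.30 mg/L.

16.3 mg/L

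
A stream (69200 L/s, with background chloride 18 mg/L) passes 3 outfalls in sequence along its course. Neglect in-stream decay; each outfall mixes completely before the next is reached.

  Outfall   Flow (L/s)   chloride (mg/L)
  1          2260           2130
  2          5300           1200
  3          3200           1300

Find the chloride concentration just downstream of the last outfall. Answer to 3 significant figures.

Below outfall 1: Q → 71460 L/s, C = (69200·18.00 + 2260·2130)/71460 = 84.79 mg/L.
Below outfall 2: Q → 76760 L/s, C = (71460·84.79 + 5300·1200)/76760 = 161.8 mg/L.
Below outfall 3: Q → 79960 L/s, C = (76760·161.8 + 3200·1300)/79960 = 207.3 mg/L.

207 mg/L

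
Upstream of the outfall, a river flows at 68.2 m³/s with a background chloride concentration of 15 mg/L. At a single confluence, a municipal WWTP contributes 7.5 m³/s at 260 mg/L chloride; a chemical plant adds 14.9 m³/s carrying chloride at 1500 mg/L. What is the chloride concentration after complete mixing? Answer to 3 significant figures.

Mixed concentration C = ΣQC/ΣQ = (68.20·15.00 + 7.500·260.0 + 14.90·1500) / 90.60 = 25320/90.60 = 279.5 mg/L.

280 mg/L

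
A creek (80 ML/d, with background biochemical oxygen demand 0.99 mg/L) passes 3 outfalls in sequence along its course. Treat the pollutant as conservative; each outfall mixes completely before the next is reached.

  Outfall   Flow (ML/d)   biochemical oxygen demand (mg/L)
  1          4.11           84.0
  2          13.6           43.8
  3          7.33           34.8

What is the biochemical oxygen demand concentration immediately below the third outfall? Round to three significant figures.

Below outfall 1: Q → 84.11 ML/d, C = (80.00·0.9900 + 4.110·84.00)/84.11 = 5.046 mg/L.
Below outfall 2: Q → 97.71 ML/d, C = (84.11·5.046 + 13.60·43.80)/97.71 = 10.44 mg/L.
Below outfall 3: Q → 105.0 ML/d, C = (97.71·10.44 + 7.330·34.80)/105.0 = 12.14 mg/L.

12.1 mg/L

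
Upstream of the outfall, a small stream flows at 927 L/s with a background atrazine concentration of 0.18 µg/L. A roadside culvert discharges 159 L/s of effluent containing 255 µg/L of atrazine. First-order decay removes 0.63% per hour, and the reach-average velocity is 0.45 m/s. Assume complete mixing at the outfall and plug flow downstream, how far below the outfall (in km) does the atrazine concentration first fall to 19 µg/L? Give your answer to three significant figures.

174 km

Mass balance: C = (927.0·0.1800 + 159.0·255.0) / 1086 = 40710/1086 = 37.49 µg/L.
0.63%/h lost → k = −ln(1 − 0.0063) = 0.006320 h⁻¹.
Set 37.49·exp(−k·t) = 19 → t = ln(37.49/19)/k = 387100 s = 107.5 h.
Distance = v·t = 0.45·387100 = 174200 m = 174.2 km.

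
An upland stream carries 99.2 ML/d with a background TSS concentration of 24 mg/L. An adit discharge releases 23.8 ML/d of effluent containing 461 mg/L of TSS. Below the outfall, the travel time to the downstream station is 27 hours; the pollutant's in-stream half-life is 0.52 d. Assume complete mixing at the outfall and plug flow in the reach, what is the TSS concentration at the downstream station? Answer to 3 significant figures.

24.2 mg/L

Mass balance: C = (99.20·24.00 + 23.80·461.0) / 123.0 = 13350/123.0 = 108.6 mg/L.
Half-life 0.52 d → k = ln 2 / 0.52 = 1.333 d⁻¹.
Decay over the reach: 108.6·exp(−kt) = 108.6·0.2232 = 24.23 mg/L.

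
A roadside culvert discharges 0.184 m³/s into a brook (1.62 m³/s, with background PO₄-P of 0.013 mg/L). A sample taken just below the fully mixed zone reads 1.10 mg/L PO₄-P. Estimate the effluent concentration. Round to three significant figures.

Mass balance: 1.620·0.01300 + 0.1840·Cₑ = 1.804·1.100
→ Cₑ = (1.804·1.100 − 1.620·0.01300) / 0.1840 = 10.67 mg/L.

10.7 mg/L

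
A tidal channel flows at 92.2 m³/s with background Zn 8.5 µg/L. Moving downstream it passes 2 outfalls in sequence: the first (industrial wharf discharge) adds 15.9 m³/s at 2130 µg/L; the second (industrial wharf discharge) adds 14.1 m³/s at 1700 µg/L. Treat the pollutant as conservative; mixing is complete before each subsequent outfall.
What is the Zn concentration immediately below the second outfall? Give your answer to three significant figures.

After outfall 1: Q = 92.20 + 15.90 = 108.1 m³/s; C = (92.20·8.500 + 15.90·2130)/108.1 = 320.5 µg/L.
After outfall 2: Q = 108.1 + 14.10 = 122.2 m³/s; C = (108.1·320.5 + 14.10·1700)/122.2 = 479.7 µg/L.

480 µg/L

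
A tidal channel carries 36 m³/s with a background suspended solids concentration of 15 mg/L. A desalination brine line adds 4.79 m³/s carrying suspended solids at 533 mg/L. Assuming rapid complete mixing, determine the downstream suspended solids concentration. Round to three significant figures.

Mixed concentration C = ΣQC/ΣQ = (36.00·15.00 + 4.790·533.0) / 40.79 = 3093/40.79 = 75.83 mg/L.

75.8 mg/L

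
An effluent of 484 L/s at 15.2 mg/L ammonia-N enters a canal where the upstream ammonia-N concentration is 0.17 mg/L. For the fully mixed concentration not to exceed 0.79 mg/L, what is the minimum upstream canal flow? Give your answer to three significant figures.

Set C_mix = 0.79: (Q·0.1700 + 484.0·15.20) / (Q + 484.0) = 0.79
→ Q = 484.0·(15.20 − 0.79)/(0.79 − 0.1700) = 11250 L/s.

11200 L/s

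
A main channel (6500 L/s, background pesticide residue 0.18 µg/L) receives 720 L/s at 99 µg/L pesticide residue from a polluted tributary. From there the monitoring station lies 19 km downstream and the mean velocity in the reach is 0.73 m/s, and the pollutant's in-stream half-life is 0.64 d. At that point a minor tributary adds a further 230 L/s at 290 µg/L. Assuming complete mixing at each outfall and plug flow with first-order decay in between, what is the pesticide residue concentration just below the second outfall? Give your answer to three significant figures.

16.0 µg/L

Mixed concentration C = ΣQC/ΣQ = (6500·0.1800 + 720.0·99.00) / 7220 = 72450/7220 = 10.03 µg/L; combined flow 7220 L/s.
Travel time t = 19·1000 / 0.73 = 26030 s = 7.230 h.
Half-life 0.64 d → k = ln 2 / 0.64 = 1.083 d⁻¹.
Decay over the reach: 10.03·exp(−kt) = 10.03·0.7216 = 7.241 µg/L.
At the second outfall, C = (7220·7.241 + 230.0·290.0) / (7220 + 230.0) = 15.97 µg/L.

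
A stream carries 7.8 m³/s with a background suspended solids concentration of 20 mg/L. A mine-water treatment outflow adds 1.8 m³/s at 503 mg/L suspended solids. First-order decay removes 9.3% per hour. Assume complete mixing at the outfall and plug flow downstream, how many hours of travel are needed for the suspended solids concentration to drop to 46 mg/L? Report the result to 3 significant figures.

Flow-weighted average: C = (7.800·20.00 + 1.800·503.0) / 9.600 = 1061/9.600 = 110.6 mg/L.
9.3%/h lost → k = −ln(1 − 0.093) = 0.09761 h⁻¹.
110.6·exp(−k·t) = 46 → t = ln(110.6/46)/k = 32340 s = 8.984 h.

8.98 h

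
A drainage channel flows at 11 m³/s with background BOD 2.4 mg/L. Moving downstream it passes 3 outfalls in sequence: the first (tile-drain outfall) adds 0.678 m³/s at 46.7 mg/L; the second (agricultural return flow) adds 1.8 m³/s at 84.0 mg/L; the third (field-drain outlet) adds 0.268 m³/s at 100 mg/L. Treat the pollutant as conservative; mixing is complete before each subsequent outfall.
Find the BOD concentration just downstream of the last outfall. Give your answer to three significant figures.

After outfall 1: Q = 11.00 + 0.6780 = 11.68 m³/s; C = (11.00·2.400 + 0.6780·46.70)/11.68 = 4.972 mg/L.
After outfall 2: Q = 11.68 + 1.800 = 13.48 m³/s; C = (11.68·4.972 + 1.800·84.00)/13.48 = 15.53 mg/L.
After outfall 3: Q = 13.48 + 0.2680 = 13.75 m³/s; C = (13.48·15.53 + 0.2680·100.0)/13.75 = 17.17 mg/L.

17.2 mg/L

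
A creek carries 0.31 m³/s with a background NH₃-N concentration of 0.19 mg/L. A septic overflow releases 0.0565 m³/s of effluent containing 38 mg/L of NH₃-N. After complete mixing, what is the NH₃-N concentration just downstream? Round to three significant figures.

Conservation of mass: C = (0.3100·0.1900 + 0.05650·38.00) / 0.3665 = 2.206/0.3665 = 6.019 mg/L.

6.02 mg/L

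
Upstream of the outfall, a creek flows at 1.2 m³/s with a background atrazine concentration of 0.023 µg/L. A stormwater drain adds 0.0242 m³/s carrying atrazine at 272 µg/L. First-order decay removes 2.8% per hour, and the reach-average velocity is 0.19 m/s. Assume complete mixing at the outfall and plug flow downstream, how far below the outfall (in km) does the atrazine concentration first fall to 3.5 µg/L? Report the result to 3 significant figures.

Conservation of mass: C = (1.200·0.02300 + 0.02420·272.0) / 1.224 = 6.610/1.224 = 5.399 µg/L.
2.8%/h lost → k = −ln(1 − 0.028) = 0.02840 h⁻¹.
Set 5.399·exp(−k·t) = 3.5 → t = ln(5.399/3.5)/k = 54960 s = 15.27 h.
Distance = v·t = 0.19·54960 = 10440 m = 10.44 km.

10.4 km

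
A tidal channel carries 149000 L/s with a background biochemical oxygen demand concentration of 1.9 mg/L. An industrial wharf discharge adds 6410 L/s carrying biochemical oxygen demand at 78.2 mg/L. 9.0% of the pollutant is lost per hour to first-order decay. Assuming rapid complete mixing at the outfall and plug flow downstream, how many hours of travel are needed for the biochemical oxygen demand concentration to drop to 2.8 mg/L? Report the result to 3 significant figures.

Flow-weighted average: C = (149000·1.900 + 6410·78.20) / 155400 = 784400/155400 = 5.047 mg/L.
9.0%/h lost → k = −ln(1 − 0.09) = 0.09431 h⁻¹.
5.047·exp(−k·t) = 2.8 → t = ln(5.047/2.8)/k = 22490 s = 6.247 h.

6.25 h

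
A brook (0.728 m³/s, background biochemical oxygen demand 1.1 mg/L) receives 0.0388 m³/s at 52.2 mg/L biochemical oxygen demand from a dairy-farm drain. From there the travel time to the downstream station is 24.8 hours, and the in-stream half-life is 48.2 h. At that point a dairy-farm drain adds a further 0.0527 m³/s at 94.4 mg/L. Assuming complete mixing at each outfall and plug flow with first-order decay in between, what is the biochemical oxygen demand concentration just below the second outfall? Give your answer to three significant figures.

8.48 mg/L

Flow-weighted average: C = (0.7280·1.100 + 0.03880·52.20) / 0.7668 = 2.826/0.7668 = 3.686 mg/L; combined flow 0.7668 m³/s.
Half-life 48.2 h → k = ln 2 / 48.2 = 0.01438 h⁻¹ = 0.3451 d⁻¹.
Applying C = C₀e^(−kt): 3.686 × 0.7000 = 2.580 mg/L.
At the second outfall, C = (0.7668·2.580 + 0.05270·94.40) / (0.7668 + 0.05270) = 8.485 mg/L.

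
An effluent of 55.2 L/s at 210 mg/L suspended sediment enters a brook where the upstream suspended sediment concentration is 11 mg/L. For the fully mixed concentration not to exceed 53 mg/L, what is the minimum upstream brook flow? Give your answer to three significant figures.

Set C_mix = 53: (Q·11.00 + 55.20·210.0) / (Q + 55.20) = 53
→ Q = 55.20·(210.0 − 53)/(53 − 11.00) = 206.3 L/s.

206 L/s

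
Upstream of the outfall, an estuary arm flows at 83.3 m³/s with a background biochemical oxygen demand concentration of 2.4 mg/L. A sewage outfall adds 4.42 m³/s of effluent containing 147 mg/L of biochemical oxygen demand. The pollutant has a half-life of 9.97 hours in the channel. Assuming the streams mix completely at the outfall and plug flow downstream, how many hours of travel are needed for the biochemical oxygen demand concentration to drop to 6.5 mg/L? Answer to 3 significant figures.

After mixing, C = (83.30·2.400 + 4.420·147.0) / 87.72 = 849.7/87.72 = 9.686 mg/L.
Half-life 9.97 h → k = ln 2 / 9.97 = 0.06952 h⁻¹ = 1.669 d⁻¹.
9.686·exp(−k·t) = 6.5 → t = ln(9.686/6.5)/k = 20650 s = 5.737 h.

5.74 h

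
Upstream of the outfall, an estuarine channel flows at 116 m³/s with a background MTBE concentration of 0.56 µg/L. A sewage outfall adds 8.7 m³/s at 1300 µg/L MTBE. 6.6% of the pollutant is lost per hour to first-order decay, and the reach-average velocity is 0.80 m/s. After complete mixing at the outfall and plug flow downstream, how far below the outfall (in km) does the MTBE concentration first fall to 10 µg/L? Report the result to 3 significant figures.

Flow-weighted average: C = (116.0·0.5600 + 8.700·1300) / 124.7 = 11370/124.7 = 91.22 µg/L.
6.6%/h lost → k = −ln(1 − 0.066) = 0.06828 h⁻¹.
Set 91.22·exp(−k·t) = 10 → t = ln(91.22/10)/k = 116600 s = 32.38 h.
Distance = v·t = 0.80·116600 = 93250 m = 93.25 km.

93.2 km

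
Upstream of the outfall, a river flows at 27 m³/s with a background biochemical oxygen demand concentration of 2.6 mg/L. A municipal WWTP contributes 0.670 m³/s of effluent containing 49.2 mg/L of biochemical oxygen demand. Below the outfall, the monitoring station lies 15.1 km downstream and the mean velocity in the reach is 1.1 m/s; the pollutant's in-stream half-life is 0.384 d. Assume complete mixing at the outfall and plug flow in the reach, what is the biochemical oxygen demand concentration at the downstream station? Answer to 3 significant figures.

Mass balance: C = (27.00·2.600 + 0.6700·49.20) / 27.67 = 103.2/27.67 = 3.728 mg/L.
Travel time t = 15.1·1000 / 1.1 = 13730 s = 3.813 h.
Half-life 0.384 d → k = ln 2 / 0.384 = 1.805 d⁻¹.
After decay, C = 3.728 × e^(−kt) = 3.728 × 0.7507 = 2.799 mg/L.

2.80 mg/L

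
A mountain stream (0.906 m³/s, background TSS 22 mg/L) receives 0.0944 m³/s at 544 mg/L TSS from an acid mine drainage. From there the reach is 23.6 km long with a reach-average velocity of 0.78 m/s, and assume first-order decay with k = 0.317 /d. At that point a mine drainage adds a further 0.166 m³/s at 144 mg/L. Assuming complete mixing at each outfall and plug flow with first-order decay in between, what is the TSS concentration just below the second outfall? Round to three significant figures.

75.2 mg/L

Conservation of mass: C = (0.9060·22.00 + 0.09440·544.0) / 1.000 = 71.29/1.000 = 71.26 mg/L; combined flow 1.000 m³/s.
Travel time t = 23.6·1000 / 0.78 = 30260 s = 8.405 h.
Decay over the reach: 71.26·exp(−kt) = 71.26·0.8949 = 63.77 mg/L.
At the second outfall, C = (1.000·63.77 + 0.1660·144.0) / (1.000 + 0.1660) = 75.19 mg/L.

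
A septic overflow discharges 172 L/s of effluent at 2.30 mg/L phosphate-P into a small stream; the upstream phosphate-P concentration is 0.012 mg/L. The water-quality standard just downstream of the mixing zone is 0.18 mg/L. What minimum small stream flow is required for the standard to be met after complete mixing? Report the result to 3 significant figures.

Set C_mix = 0.18: (Q·0.01200 + 172.0·2.300) / (Q + 172.0) = 0.18
→ Q = 172.0·(2.300 − 0.18)/(0.18 − 0.01200) = 2170 L/s.

2170 L/s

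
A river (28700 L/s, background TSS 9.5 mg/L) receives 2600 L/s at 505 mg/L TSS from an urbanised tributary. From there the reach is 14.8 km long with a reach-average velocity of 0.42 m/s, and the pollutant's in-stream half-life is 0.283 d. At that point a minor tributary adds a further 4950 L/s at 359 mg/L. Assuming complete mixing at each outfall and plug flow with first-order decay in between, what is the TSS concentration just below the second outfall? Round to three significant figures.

Mixed concentration C = ΣQC/ΣQ = (28700·9.500 + 2600·505.0) / 31300 = 1586000/31300 = 50.66 mg/L; combined flow 31300 L/s.
Travel time t = 14.8·1000 / 0.42 = 35240 s = 9.788 h.
Half-life 0.283 d → k = ln 2 / 0.283 = 2.449 d⁻¹.
Applying C = C₀e^(−kt): 50.66 × 0.3683 = 18.66 mg/L.
Second outfall: C = (31300·18.66 + 4950·359.0)/36250 = 65.13 mg/L.

65.1 mg/L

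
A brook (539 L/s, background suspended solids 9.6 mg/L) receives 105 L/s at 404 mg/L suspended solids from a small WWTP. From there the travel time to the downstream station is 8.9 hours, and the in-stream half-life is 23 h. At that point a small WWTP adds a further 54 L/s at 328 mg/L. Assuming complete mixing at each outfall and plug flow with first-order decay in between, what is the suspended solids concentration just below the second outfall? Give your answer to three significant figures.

After mixing, C = (539.0·9.600 + 105.0·404.0) / 644.0 = 47590/644.0 = 73.90 mg/L; combined flow 644.0 L/s.
Half-life 23 h → k = ln 2 / 23 = 0.03014 h⁻¹ = 0.7233 d⁻¹.
Decay over the reach: 73.90·exp(−kt) = 73.90·0.7647 = 56.52 mg/L.
At the second outfall, C = (644.0·56.52 + 54.00·328.0) / (644.0 + 54.00) = 77.52 mg/L.

77.5 mg/L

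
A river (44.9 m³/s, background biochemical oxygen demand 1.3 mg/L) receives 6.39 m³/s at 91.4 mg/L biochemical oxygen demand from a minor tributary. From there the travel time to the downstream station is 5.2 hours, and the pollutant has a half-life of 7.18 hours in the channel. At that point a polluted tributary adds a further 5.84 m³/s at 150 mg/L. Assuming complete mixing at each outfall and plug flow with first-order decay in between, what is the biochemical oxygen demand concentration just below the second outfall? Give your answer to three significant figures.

Mixed concentration C = ΣQC/ΣQ = (44.90·1.300 + 6.390·91.40) / 51.29 = 642.4/51.29 = 12.53 mg/L; combined flow 51.29 m³/s.
Half-life 7.18 h → k = ln 2 / 7.18 = 0.09654 h⁻¹ = 2.317 d⁻¹.
Decay over the reach: 12.53·exp(−kt) = 12.53·0.6053 = 7.582 mg/L.
At the second outfall, C = (51.29·7.582 + 5.840·150.0) / (51.29 + 5.840) = 22.14 mg/L.

22.1 mg/L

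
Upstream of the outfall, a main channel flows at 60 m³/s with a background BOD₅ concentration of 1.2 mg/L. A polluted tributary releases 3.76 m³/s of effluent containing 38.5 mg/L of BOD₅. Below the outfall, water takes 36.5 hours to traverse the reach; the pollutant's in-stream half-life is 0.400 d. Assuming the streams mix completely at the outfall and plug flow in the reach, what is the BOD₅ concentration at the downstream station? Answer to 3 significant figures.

0.244 mg/L

Conservation of mass: C = (60.00·1.200 + 3.760·38.50) / 63.76 = 216.8/63.76 = 3.400 mg/L.
Half-life 0.400 d → k = ln 2 / 0.400 = 1.733 d⁻¹.
After decay, C = 3.400 × e^(−kt) = 3.400 × 0.07169 = 0.2437 mg/L.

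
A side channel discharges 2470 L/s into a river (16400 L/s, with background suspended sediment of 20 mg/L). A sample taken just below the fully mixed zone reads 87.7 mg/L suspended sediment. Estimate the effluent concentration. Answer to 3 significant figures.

537 mg/L

Mass balance: 16400·20.00 + 2470·Cₑ = 18870·87.70
→ Cₑ = (18870·87.70 − 16400·20.00) / 2470 = 537.2 mg/L.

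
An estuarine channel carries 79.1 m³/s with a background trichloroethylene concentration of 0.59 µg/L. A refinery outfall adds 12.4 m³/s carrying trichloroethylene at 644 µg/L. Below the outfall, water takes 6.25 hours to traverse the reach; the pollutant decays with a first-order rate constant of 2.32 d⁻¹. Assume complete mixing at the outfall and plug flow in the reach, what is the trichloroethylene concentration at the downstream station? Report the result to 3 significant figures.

48.0 µg/L

Mass balance: C = (79.10·0.5900 + 12.40·644.0) / 91.50 = 8032/91.50 = 87.78 µg/L.
Applying C = C₀e^(−kt): 87.78 × 0.5465 = 47.98 µg/L.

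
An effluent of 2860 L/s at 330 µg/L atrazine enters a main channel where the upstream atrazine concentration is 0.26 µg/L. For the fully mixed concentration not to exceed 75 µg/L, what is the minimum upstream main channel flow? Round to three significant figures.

Set C_mix = 75: (Q·0.2600 + 2860·330.0) / (Q + 2860) = 75
→ Q = 2860·(330.0 − 75)/(75 − 0.2600) = 9758 L/s.

9760 L/s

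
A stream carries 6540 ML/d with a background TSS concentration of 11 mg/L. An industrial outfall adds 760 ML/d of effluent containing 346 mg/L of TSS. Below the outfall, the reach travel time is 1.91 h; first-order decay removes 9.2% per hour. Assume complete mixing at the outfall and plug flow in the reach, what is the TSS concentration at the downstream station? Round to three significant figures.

Conservation of mass: C = (6540·11.00 + 760.0·346.0) / 7300 = 334900/7300 = 45.88 mg/L.
9.2%/h lost → k = −ln(1 − 0.092) = 0.09651 h⁻¹.
After decay, C = 45.88 × e^(−kt) = 45.88 × 0.8317 = 38.15 mg/L.

38.2 mg/L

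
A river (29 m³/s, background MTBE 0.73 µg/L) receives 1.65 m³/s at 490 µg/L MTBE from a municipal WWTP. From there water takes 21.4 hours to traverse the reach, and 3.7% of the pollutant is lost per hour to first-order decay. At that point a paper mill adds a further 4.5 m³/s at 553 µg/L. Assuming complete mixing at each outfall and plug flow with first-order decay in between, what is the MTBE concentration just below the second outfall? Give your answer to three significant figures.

81.3 µg/L

Conservation of mass: C = (29.00·0.7300 + 1.650·490.0) / 30.65 = 829.7/30.65 = 27.07 µg/L; combined flow 30.65 m³/s.
3.7%/h lost → k = −ln(1 − 0.037) = 0.03770 h⁻¹.
Applying C = C₀e^(−kt): 27.07 × 0.4463 = 12.08 µg/L.
Second outfall: C = (30.65·12.08 + 4.500·553.0)/35.15 = 81.33 µg/L.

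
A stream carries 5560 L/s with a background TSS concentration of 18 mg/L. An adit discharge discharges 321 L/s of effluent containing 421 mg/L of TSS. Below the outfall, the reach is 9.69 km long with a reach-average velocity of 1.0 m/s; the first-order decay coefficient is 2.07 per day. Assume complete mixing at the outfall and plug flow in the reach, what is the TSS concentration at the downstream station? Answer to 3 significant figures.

31.7 mg/L

Conservation of mass: C = (5560·18.00 + 321.0·421.0) / 5881 = 235200/5881 = 40.00 mg/L.
Travel time t = 9.69·1000 / 1.0 = 9690 s = 2.692 h.
After decay, C = 40.00 × e^(−kt) = 40.00 × 0.7928 = 31.71 mg/L.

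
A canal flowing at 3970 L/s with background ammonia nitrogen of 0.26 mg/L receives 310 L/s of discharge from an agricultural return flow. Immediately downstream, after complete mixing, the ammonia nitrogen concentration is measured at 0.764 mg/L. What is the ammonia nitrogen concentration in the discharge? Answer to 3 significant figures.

Mass balance: 3970·0.2600 + 310.0·Cₑ = 4280·0.7640
→ Cₑ = (4280·0.7640 − 3970·0.2600) / 310.0 = 7.218 mg/L.

7.22 mg/L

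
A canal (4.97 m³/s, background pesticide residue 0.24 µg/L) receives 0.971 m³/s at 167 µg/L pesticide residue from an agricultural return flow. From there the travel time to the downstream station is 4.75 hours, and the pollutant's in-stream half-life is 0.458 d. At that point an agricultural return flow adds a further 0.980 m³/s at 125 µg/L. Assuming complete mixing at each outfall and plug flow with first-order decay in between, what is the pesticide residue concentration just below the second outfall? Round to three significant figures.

35.2 µg/L

Mass balance: C = (4.970·0.2400 + 0.9710·167.0) / 5.941 = 163.3/5.941 = 27.50 µg/L; combined flow 5.941 m³/s.
Half-life 0.458 d → k = ln 2 / 0.458 = 1.513 d⁻¹.
After decay, C = 27.50 × e^(−kt) = 27.50 × 0.7412 = 20.38 µg/L.
Second outfall: C = (5.941·20.38 + 0.9800·125.0)/6.921 = 35.19 µg/L.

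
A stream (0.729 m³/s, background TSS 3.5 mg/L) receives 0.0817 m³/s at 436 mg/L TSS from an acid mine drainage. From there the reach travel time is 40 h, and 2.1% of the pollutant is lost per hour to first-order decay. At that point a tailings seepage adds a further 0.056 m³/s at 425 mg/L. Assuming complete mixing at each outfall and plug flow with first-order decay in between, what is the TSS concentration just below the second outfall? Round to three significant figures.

46.3 mg/L

Mass balance: C = (0.7290·3.500 + 0.08170·436.0) / 0.8107 = 38.17/0.8107 = 47.09 mg/L; combined flow 0.8107 m³/s.
2.1%/h lost → k = −ln(1 − 0.021) = 0.02122 h⁻¹.
Decay over the reach: 47.09·exp(−kt) = 47.09·0.4279 = 20.15 mg/L.
Second outfall: C = (0.8107·20.15 + 0.05600·425.0)/0.8667 = 46.31 mg/L.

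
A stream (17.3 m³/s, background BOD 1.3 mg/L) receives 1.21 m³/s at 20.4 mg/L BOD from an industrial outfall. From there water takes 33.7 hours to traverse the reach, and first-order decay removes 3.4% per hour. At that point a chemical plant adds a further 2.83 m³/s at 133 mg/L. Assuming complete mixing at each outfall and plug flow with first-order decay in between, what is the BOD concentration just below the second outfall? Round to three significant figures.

After mixing, C = (17.30·1.300 + 1.210·20.40) / 18.51 = 47.17/18.51 = 2.549 mg/L; combined flow 18.51 m³/s.
3.4%/h lost → k = −ln(1 − 0.034) = 0.03459 h⁻¹.
Decay over the reach: 2.549·exp(−kt) = 2.549·0.3117 = 0.7944 mg/L.
Second outfall: C = (18.51·0.7944 + 2.830·133.0)/21.34 = 18.33 mg/L.

18.3 mg/L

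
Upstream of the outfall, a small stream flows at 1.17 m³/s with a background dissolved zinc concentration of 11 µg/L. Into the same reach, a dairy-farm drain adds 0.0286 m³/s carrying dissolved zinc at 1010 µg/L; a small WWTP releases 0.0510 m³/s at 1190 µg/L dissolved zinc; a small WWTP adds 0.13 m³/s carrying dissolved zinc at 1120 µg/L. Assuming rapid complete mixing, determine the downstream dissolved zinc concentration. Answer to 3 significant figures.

Conservation of mass: C = (1.170·11.00 + 0.02860·1010 + 0.05100·1190 + 0.1300·1120) / 1.380 = 248.0/1.380 = 179.8 µg/L.

180 µg/L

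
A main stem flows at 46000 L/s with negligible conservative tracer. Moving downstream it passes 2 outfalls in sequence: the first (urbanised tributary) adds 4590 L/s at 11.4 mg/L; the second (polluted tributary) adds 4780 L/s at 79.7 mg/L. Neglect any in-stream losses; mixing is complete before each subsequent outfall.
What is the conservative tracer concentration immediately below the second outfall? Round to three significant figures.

7.83 mg/L

Outfall 1: combined Q = 50590 L/s; C = (46000·0 + 4590·11.40)/50590 = 1.034 mg/L.
Outfall 2: combined Q = 55370 L/s; C = (50590·1.034 + 4780·79.70)/55370 = 7.825 mg/L.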